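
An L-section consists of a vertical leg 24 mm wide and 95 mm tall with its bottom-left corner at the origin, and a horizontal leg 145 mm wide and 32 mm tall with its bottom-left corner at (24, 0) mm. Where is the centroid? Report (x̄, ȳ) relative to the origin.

vertical leg: A = 24 × 95 = 2280.00, centroid at (12.00, 47.50).
horizontal leg: A = 145 × 32 = 4640.00, centroid at (96.50, 16.00).
ΣA = 6920.00 mm², ΣAx̄ = 475120.00 mm³, ΣAȳ = 182540.00 mm³.
x̄ = 475120.00/6920.00 = 68.66 mm; ȳ = 182540.00/6920.00 = 26.38 mm.

x̄ = 68.66 mm, ȳ = 26.38 mm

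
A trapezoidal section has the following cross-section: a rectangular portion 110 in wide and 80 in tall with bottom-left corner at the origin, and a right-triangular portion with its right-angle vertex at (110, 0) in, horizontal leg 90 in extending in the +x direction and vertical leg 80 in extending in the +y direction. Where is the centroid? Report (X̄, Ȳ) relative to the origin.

Part | A | x̄ᵢ | ȳᵢ | A·x̄ᵢ | A·ȳᵢ
rectangular portion | 8800.00 | 55.00 | 40.00 | 484000.00 | 352000.00
triangular portion | 3600.00 | 140.00 | 26.67 | 504000.00 | 96000.00
Σ | 12400.00 |  |  | 988000.00 | 448000.00
X̄ = 988000.00 / 12400.00 = 79.68 in
Ȳ = 448000.00 / 12400.00 = 36.13 in

X̄ = 79.68 in, Ȳ = 36.13 in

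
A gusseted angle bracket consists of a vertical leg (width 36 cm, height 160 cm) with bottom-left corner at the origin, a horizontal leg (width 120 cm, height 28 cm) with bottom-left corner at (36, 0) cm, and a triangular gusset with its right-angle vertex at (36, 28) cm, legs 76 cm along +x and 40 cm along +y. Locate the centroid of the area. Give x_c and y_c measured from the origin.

vertical leg: A = 36 × 160 = 5760.00, centroid at (18.00, 80.00).
horizontal leg: A = 120 × 28 = 3360.00, centroid at (96.00, 14.00).
gusset: A = ½·76·40 = 1520.00, centroid at (61.33, 41.33).
ΣA = 10640.00 cm²
ΣAx_c = (5760.00)(18.00) + (3360.00)(96.00) + (1520.00)(61.33) = 519466.67 cm³
ΣAy_c = (5760.00)(80.00) + (3360.00)(14.00) + (1520.00)(41.33) = 570666.67 cm³
x_c = 519466.67 / 10640.00 = 48.82 cm
y_c = 570666.67 / 10640.00 = 53.63 cm

x_c = 48.82 cm, y_c = 53.63 cm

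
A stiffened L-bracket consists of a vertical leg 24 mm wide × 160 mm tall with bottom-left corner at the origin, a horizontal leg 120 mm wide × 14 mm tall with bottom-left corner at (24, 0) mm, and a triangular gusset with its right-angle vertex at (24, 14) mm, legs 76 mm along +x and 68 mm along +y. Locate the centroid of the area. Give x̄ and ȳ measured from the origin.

vertical leg: A = 24 × 160 = 3840.00, centroid at (12.00, 80.00).
horizontal leg: A = 120 × 14 = 1680.00, centroid at (84.00, 7.00).
gusset: A = ½·76·68 = 2584.00, centroid at (49.33, 36.67).
ΣA = 8104.00 mm², ΣAx̄ = 314677.33 mm³, ΣAȳ = 413706.67 mm³.
x̄ = 314677.33/8104.00 = 38.83 mm; ȳ = 413706.67/8104.00 = 51.05 mm.

x̄ = 38.83 mm, ȳ = 51.05 mm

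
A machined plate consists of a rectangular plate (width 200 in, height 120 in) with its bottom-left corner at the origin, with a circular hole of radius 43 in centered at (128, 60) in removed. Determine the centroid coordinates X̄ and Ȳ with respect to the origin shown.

X̄ = 91.06 in, Ȳ = 60.00 in

plate: A = 200 × 120 = 24000.00, centroid at (100.00, 60.00).
hole: A = −π·43² = -5808.80, centroid at (128.00, 60.00).
ΣA = 18191.20 in²
ΣAX̄ = (24000.00)(100.00) + (-5808.80)(128.00) = 1656472.98 in³
ΣAȲ = (24000.00)(60.00) + (-5808.80)(60.00) = 1091471.71 in³
X̄ = 1656472.98 / 18191.20 = 91.06 in
Ȳ = 1091471.71 / 18191.20 = 60.00 in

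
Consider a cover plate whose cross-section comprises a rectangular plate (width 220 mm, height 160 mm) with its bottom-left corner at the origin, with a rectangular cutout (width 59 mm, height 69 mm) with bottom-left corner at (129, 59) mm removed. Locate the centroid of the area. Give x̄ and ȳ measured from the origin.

x̄ = 103.66 mm, ȳ = 78.23 mm

Part | A | x̄ᵢ | ȳᵢ | A·x̄ᵢ | A·ȳᵢ
plate | 35200.00 | 110.00 | 80.00 | 3872000.00 | 2816000.00
hole | -4071.00 | 158.50 | 93.50 | -645253.50 | -380638.50
Σ | 31129.00 |  |  | 3226746.50 | 2435361.50
x̄ = 3226746.50 / 31129.00 = 103.66 mm
ȳ = 2435361.50 / 31129.00 = 78.23 mm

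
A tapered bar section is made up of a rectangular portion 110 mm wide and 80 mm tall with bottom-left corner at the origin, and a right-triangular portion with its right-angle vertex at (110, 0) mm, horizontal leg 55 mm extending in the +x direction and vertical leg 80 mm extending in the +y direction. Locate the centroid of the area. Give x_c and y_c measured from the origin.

x_c = 69.67 mm, y_c = 37.33 mm

rectangular portion: A = 110 × 80 = 8800.00, centroid at (55.00, 40.00).
triangular portion: A = ½·55·80 = 2200.00, centroid at (128.33, 26.67).
ΣA = 11000.00 mm², ΣAx_c = 766333.33 mm³, ΣAy_c = 410666.67 mm³.
x_c = 766333.33/11000.00 = 69.67 mm; y_c = 410666.67/11000.00 = 37.33 mm.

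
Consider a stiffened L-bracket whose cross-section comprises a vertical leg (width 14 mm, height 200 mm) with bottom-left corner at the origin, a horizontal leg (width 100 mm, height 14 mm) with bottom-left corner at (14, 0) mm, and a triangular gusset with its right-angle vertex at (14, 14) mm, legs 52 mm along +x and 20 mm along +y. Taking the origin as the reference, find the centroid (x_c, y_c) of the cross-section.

Part | A | x̄ᵢ | ȳᵢ | A·x̄ᵢ | A·ȳᵢ
vertical leg | 2800.00 | 7.00 | 100.00 | 19600.00 | 280000.00
horizontal leg | 1400.00 | 64.00 | 7.00 | 89600.00 | 9800.00
gusset | 520.00 | 31.33 | 20.67 | 16293.33 | 10746.67
Σ | 4720.00 |  |  | 125493.33 | 300546.67
x_c = 125493.33 / 4720.00 = 26.59 mm
y_c = 300546.67 / 4720.00 = 63.68 mm

x_c = 26.59 mm, y_c = 63.68 mm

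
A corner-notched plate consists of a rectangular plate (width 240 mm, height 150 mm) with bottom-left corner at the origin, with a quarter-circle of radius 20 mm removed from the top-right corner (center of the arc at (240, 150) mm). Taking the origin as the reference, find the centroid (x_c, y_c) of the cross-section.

x_c = 119.02 mm, y_c = 74.41 mm

plate: A = 240 × 150 = 36000.00, centroid at (120.00, 75.00).
removed quarter-circle: A = −¼π·20² = -314.16, centroid at (231.51, 141.51).
ΣA = 35685.84 mm²
ΣAx_c = (36000.00)(120.00) + (-314.16)(231.51) = 4247268.44 mm³
ΣAy_c = (36000.00)(75.00) + (-314.16)(141.51) = 2655542.78 mm³
x_c = 4247268.44 / 35685.84 = 119.02 mm
y_c = 2655542.78 / 35685.84 = 74.41 mm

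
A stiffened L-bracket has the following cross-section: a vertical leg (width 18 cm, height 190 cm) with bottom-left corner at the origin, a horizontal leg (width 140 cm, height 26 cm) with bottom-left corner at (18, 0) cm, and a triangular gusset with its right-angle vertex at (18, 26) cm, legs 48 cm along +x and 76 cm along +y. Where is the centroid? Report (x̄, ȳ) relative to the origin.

x̄ = 46.50 cm, ȳ = 52.44 cm

vertical leg: A = 18 × 190 = 3420.00, centroid at (9.00, 95.00).
horizontal leg: A = 140 × 26 = 3640.00, centroid at (88.00, 13.00).
gusset: A = ½·48·76 = 1824.00, centroid at (34.00, 51.33).
ΣA = 8884.00 cm²
ΣAx̄ = (3420.00)(9.00) + (3640.00)(88.00) + (1824.00)(34.00) = 413116.00 cm³
ΣAȳ = (3420.00)(95.00) + (3640.00)(13.00) + (1824.00)(51.33) = 465852.00 cm³
x̄ = 413116.00 / 8884.00 = 46.50 cm
ȳ = 465852.00 / 8884.00 = 52.44 cm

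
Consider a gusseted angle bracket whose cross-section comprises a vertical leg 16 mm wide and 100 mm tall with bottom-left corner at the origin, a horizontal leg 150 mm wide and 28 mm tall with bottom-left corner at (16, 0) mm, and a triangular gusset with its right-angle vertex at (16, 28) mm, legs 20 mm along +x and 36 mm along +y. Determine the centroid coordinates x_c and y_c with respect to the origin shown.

vertical leg: A = 16 × 100 = 1600.00, centroid at (8.00, 50.00).
horizontal leg: A = 150 × 28 = 4200.00, centroid at (91.00, 14.00).
gusset: A = ½·20·36 = 360.00, centroid at (22.67, 40.00).
ΣA = 6160.00 mm², ΣAx_c = 403160.00 mm³, ΣAy_c = 153200.00 mm³.
x_c = 403160.00/6160.00 = 65.45 mm; y_c = 153200.00/6160.00 = 24.87 mm.

x_c = 65.45 mm, y_c = 24.87 mm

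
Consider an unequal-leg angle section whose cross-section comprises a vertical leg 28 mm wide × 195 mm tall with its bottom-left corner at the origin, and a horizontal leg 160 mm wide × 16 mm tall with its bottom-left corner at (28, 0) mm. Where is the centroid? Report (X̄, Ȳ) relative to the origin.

X̄ = 44.00 mm, Ȳ = 68.93 mm

Part | A | x̄ᵢ | ȳᵢ | A·x̄ᵢ | A·ȳᵢ
vertical leg | 5460.00 | 14.00 | 97.50 | 76440.00 | 532350.00
horizontal leg | 2560.00 | 108.00 | 8.00 | 276480.00 | 20480.00
Σ | 8020.00 |  |  | 352920.00 | 552830.00
X̄ = 352920.00 / 8020.00 = 44.00 mm
Ȳ = 552830.00 / 8020.00 = 68.93 mm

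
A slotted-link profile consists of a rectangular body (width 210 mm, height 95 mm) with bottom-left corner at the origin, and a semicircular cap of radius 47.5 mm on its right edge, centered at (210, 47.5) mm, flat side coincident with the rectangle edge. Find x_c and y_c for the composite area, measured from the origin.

x_c = 123.88 mm, y_c = 47.50 mm

rectangular body: A = 210 × 95 = 19950.00, centroid at (105.00, 47.50).
semicircular end: A = ½π·47.5² = 3544.11, centroid at (230.16, 47.50).
ΣA = 23494.11 mm², ΣAx_c = 2910460.85 mm³, ΣAy_c = 1115970.19 mm³.
x_c = 2910460.85/23494.11 = 123.88 mm; y_c = 1115970.19/23494.11 = 47.50 mm.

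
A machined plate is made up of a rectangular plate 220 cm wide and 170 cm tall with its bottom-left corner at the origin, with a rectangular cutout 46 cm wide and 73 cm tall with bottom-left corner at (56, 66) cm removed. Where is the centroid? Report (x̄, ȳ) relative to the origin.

Part | A | x̄ᵢ | ȳᵢ | A·x̄ᵢ | A·ȳᵢ
plate | 37400.00 | 110.00 | 85.00 | 4114000.00 | 3179000.00
hole | -3358.00 | 79.00 | 102.50 | -265282.00 | -344195.00
Σ | 34042.00 |  |  | 3848718.00 | 2834805.00
x̄ = 3848718.00 / 34042.00 = 113.06 cm
ȳ = 2834805.00 / 34042.00 = 83.27 cm

x̄ = 113.06 cm, ȳ = 83.27 cm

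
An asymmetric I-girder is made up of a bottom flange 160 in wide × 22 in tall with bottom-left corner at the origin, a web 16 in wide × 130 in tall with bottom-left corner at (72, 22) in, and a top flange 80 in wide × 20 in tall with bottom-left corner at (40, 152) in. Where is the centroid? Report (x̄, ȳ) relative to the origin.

bottom flange: A = 160 × 22 = 3520.00, centroid at (80.00, 11.00).
web: A = 16 × 130 = 2080.00, centroid at (80.00, 87.00).
top flange: A = 80 × 20 = 1600.00, centroid at (80.00, 162.00).
ΣA = 7200.00 in²
ΣAx̄ = (3520.00)(80.00) + (2080.00)(80.00) + (1600.00)(80.00) = 576000.00 in³
ΣAȳ = (3520.00)(11.00) + (2080.00)(87.00) + (1600.00)(162.00) = 478880.00 in³
x̄ = 576000.00 / 7200.00 = 80.00 in
ȳ = 478880.00 / 7200.00 = 66.51 in

x̄ = 80.00 in, ȳ = 66.51 in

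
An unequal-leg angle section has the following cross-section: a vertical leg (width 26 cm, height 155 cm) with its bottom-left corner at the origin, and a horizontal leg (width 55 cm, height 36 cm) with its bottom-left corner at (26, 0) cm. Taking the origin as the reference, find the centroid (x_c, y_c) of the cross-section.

x_c = 26.34 cm, y_c = 57.90 cm

vertical leg: A = 26 × 155 = 4030.00, centroid at (13.00, 77.50).
horizontal leg: A = 55 × 36 = 1980.00, centroid at (53.50, 18.00).
ΣA = 6010.00 cm², ΣAx_c = 158320.00 cm³, ΣAy_c = 347965.00 cm³.
x_c = 158320.00/6010.00 = 26.34 cm; y_c = 347965.00/6010.00 = 57.90 cm.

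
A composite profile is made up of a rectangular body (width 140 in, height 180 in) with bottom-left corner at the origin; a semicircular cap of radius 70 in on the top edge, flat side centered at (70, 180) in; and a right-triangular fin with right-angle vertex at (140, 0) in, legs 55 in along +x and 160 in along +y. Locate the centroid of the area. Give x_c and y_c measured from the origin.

rectangular body: A = 140 × 180 = 25200.00, centroid at (70.00, 90.00).
semicircular top: A = ½π·70² = 7696.90, centroid at (70.00, 209.71).
triangular fin: A = ½·55·160 = 4400.00, centroid at (158.33, 53.33).
ΣA = 37296.90 in², ΣAx_c = 2999449.81 in³, ΣAy_c = 4116775.69 in³.
x_c = 2999449.81/37296.90 = 80.42 in; y_c = 4116775.69/37296.90 = 110.38 in.

x_c = 80.42 in, y_c = 110.38 in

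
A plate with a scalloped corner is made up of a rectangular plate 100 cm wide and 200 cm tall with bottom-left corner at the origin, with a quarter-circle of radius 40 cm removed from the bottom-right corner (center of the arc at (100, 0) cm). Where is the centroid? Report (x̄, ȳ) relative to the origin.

plate: A = 100 × 200 = 20000.00, centroid at (50.00, 100.00).
removed quarter-circle: A = −¼π·40² = -1256.64, centroid at (83.02, 16.98).
ΣA = 18743.36 cm²
ΣAx̄ = (20000.00)(50.00) + (-1256.64)(83.02) = 895669.63 cm³
ΣAȳ = (20000.00)(100.00) + (-1256.64)(16.98) = 1978666.67 cm³
x̄ = 895669.63 / 18743.36 = 47.79 cm
ȳ = 1978666.67 / 18743.36 = 105.57 cm

x̄ = 47.79 cm, ȳ = 105.57 cm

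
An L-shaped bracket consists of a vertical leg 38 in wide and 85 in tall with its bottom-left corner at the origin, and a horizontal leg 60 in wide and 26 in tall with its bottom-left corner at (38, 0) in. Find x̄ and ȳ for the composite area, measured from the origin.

x̄ = 34.96 in, ȳ = 32.89 in

Part | A | x̄ᵢ | ȳᵢ | A·x̄ᵢ | A·ȳᵢ
vertical leg | 3230.00 | 19.00 | 42.50 | 61370.00 | 137275.00
horizontal leg | 1560.00 | 68.00 | 13.00 | 106080.00 | 20280.00
Σ | 4790.00 |  |  | 167450.00 | 157555.00
x̄ = 167450.00 / 4790.00 = 34.96 in
ȳ = 157555.00 / 4790.00 = 32.89 in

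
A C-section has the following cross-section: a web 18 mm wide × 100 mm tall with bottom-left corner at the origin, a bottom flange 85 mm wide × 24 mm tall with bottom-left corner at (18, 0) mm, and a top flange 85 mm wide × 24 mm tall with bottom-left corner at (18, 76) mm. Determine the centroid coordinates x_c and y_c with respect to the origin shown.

web: A = 18 × 100 = 1800.00, centroid at (9.00, 50.00).
bottom flange: A = 85 × 24 = 2040.00, centroid at (60.50, 12.00).
top flange: A = 85 × 24 = 2040.00, centroid at (60.50, 88.00).
ΣA = 5880.00 mm², ΣAx_c = 263040.00 mm³, ΣAy_c = 294000.00 mm³.
x_c = 263040.00/5880.00 = 44.73 mm; y_c = 294000.00/5880.00 = 50.00 mm.

x_c = 44.73 mm, y_c = 50.00 mm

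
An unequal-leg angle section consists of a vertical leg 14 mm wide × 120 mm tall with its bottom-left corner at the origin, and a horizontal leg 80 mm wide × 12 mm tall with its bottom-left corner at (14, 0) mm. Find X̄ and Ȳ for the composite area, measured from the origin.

X̄ = 24.09 mm, Ȳ = 40.36 mm

vertical leg: A = 14 × 120 = 1680.00, centroid at (7.00, 60.00).
horizontal leg: A = 80 × 12 = 960.00, centroid at (54.00, 6.00).
ΣA = 2640.00 mm², ΣAX̄ = 63600.00 mm³, ΣAȲ = 106560.00 mm³.
X̄ = 63600.00/2640.00 = 24.09 mm; Ȳ = 106560.00/2640.00 = 40.36 mm.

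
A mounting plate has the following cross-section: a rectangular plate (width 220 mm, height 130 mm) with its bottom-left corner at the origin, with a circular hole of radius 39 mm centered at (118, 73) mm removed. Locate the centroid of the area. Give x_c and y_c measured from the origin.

plate: A = 220 × 130 = 28600.00, centroid at (110.00, 65.00).
hole: A = −π·39² = -4778.36, centroid at (118.00, 73.00).
ΣA = 23821.64 mm², ΣAx_c = 2582153.23 mm³, ΣAy_c = 1510179.54 mm³.
x_c = 2582153.23/23821.64 = 108.40 mm; y_c = 1510179.54/23821.64 = 63.40 mm.

x_c = 108.40 mm, y_c = 63.40 mm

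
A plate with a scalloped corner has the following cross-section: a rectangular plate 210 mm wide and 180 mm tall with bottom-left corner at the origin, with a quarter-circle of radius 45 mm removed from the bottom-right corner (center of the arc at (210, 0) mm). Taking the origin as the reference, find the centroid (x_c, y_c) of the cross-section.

plate: A = 210 × 180 = 37800.00, centroid at (105.00, 90.00).
removed quarter-circle: A = −¼π·45² = -1590.43, centroid at (190.90, 19.10).
ΣA = 36209.57 mm², ΣAx_c = 3665384.43 mm³, ΣAy_c = 3371625.00 mm³.
x_c = 3665384.43/36209.57 = 101.23 mm; y_c = 3371625.00/36209.57 = 93.11 mm.

x_c = 101.23 mm, y_c = 93.11 mm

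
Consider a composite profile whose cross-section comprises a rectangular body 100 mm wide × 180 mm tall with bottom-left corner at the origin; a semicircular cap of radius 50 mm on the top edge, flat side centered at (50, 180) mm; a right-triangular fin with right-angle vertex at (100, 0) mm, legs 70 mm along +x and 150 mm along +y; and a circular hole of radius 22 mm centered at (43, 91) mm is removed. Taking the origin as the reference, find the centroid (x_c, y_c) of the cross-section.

x_c = 65.42 mm, y_c = 98.78 mm

Part | A | x̄ᵢ | ȳᵢ | A·x̄ᵢ | A·ȳᵢ
rectangular body | 18000.00 | 50.00 | 90.00 | 900000.00 | 1620000.00
semicircular top | 3926.99 | 50.00 | 201.22 | 196349.54 | 790191.68
triangular fin | 5250.00 | 123.33 | 50.00 | 647500.00 | 262500.00
hole | -1520.53 | 43.00 | 91.00 | -65382.83 | -138368.31
Σ | 25656.46 |  |  | 1678466.71 | 2534323.37
x_c = 1678466.71 / 25656.46 = 65.42 mm
y_c = 2534323.37 / 25656.46 = 98.78 mm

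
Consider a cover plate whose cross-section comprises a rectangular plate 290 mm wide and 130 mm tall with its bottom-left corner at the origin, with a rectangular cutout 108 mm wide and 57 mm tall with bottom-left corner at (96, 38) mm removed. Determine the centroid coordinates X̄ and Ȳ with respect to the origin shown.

X̄ = 144.02 mm, Ȳ = 64.71 mm

Part | A | x̄ᵢ | ȳᵢ | A·x̄ᵢ | A·ȳᵢ
plate | 37700.00 | 145.00 | 65.00 | 5466500.00 | 2450500.00
hole | -6156.00 | 150.00 | 66.50 | -923400.00 | -409374.00
Σ | 31544.00 |  |  | 4543100.00 | 2041126.00
X̄ = 4543100.00 / 31544.00 = 144.02 mm
Ȳ = 2041126.00 / 31544.00 = 64.71 mm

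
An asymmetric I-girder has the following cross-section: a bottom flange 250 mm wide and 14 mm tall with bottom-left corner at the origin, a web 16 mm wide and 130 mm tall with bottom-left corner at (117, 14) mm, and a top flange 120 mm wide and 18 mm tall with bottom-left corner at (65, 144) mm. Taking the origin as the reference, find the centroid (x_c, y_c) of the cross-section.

x_c = 125.00 mm, y_c = 67.09 mm

bottom flange: A = 250 × 14 = 3500.00, centroid at (125.00, 7.00).
web: A = 16 × 130 = 2080.00, centroid at (125.00, 79.00).
top flange: A = 120 × 18 = 2160.00, centroid at (125.00, 153.00).
ΣA = 7740.00 mm², ΣAx_c = 967500.00 mm³, ΣAy_c = 519300.00 mm³.
x_c = 967500.00/7740.00 = 125.00 mm; y_c = 519300.00/7740.00 = 67.09 mm.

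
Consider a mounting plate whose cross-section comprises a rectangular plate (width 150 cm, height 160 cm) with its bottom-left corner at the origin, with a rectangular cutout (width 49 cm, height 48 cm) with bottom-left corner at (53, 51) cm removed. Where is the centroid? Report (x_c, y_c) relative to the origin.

x_c = 74.73 cm, y_c = 80.54 cm

plate: A = 150 × 160 = 24000.00, centroid at (75.00, 80.00).
hole: A = −(49 × 48) = -2352.00, centroid at (77.50, 75.00).
ΣA = 21648.00 cm²
ΣAx_c = (24000.00)(75.00) + (-2352.00)(77.50) = 1617720.00 cm³
ΣAy_c = (24000.00)(80.00) + (-2352.00)(75.00) = 1743600.00 cm³
x_c = 1617720.00 / 21648.00 = 74.73 cm
y_c = 1743600.00 / 21648.00 = 80.54 cm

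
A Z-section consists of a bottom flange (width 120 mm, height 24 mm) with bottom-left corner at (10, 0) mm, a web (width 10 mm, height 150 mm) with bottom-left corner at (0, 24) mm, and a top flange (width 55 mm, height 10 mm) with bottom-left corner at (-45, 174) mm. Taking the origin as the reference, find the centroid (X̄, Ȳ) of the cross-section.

Part | A | x̄ᵢ | ȳᵢ | A·x̄ᵢ | A·ȳᵢ
bottom flange | 2880.00 | 70.00 | 12.00 | 201600.00 | 34560.00
web | 1500.00 | 5.00 | 99.00 | 7500.00 | 148500.00
top flange | 550.00 | -17.50 | 179.00 | -9625.00 | 98450.00
Σ | 4930.00 |  |  | 199475.00 | 281510.00
X̄ = 199475.00 / 4930.00 = 40.46 mm
Ȳ = 281510.00 / 4930.00 = 57.10 mm

X̄ = 40.46 mm, Ȳ = 57.10 mm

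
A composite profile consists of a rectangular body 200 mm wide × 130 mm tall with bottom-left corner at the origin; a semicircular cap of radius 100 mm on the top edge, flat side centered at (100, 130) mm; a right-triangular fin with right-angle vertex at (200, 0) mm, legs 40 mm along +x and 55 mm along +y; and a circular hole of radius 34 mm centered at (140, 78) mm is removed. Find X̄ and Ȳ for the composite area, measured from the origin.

X̄ = 99.47 mm, Ȳ = 105.56 mm

rectangular body: A = 200 × 130 = 26000.00, centroid at (100.00, 65.00).
semicircular top: A = ½π·100² = 15707.96, centroid at (100.00, 172.44).
triangular fin: A = ½·40·55 = 1100.00, centroid at (213.33, 18.33).
hole: A = −π·34² = -3631.68, centroid at (140.00, 78.00).
ΣA = 39176.28 mm²
ΣAX̄ = (26000.00)(100.00) + (15707.96)(100.00) + (1100.00)(213.33) + (-3631.68)(140.00) = 3897027.64 mm³
ΣAȲ = (26000.00)(65.00) + (15707.96)(172.44) + (1100.00)(18.33) + (-3631.68)(78.00) = 4135597.43 mm³
X̄ = 3897027.64 / 39176.28 = 99.47 mm
Ȳ = 4135597.43 / 39176.28 = 105.56 mm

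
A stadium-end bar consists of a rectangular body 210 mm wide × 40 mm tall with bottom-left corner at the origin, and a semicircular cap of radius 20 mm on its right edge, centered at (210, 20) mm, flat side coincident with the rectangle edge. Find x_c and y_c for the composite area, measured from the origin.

rectangular body: A = 210 × 40 = 8400.00, centroid at (105.00, 20.00).
semicircular end: A = ½π·20² = 628.32, centroid at (218.49, 20.00).
ΣA = 9028.32 mm²
ΣAx_c = (8400.00)(105.00) + (628.32)(218.49) = 1019280.22 mm³
ΣAy_c = (8400.00)(20.00) + (628.32)(20.00) = 180566.37 mm³
x_c = 1019280.22 / 9028.32 = 112.90 mm
y_c = 180566.37 / 9028.32 = 20.00 mm

x_c = 112.90 mm, y_c = 20.00 mm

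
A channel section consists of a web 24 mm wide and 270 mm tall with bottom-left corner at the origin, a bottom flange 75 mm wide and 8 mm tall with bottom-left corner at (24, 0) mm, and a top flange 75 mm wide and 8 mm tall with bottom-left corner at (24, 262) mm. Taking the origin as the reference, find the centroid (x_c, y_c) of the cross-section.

web: A = 24 × 270 = 6480.00, centroid at (12.00, 135.00).
bottom flange: A = 75 × 8 = 600.00, centroid at (61.50, 4.00).
top flange: A = 75 × 8 = 600.00, centroid at (61.50, 266.00).
ΣA = 7680.00 mm²
ΣAx_c = (6480.00)(12.00) + (600.00)(61.50) + (600.00)(61.50) = 151560.00 mm³
ΣAy_c = (6480.00)(135.00) + (600.00)(4.00) + (600.00)(266.00) = 1036800.00 mm³
x_c = 151560.00 / 7680.00 = 19.73 mm
y_c = 1036800.00 / 7680.00 = 135.00 mm

x_c = 19.73 mm, y_c = 135.00 mm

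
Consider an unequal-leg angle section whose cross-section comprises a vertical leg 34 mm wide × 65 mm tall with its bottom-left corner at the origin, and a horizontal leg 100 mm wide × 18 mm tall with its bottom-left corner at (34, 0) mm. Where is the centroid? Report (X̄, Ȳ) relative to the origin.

vertical leg: A = 34 × 65 = 2210.00, centroid at (17.00, 32.50).
horizontal leg: A = 100 × 18 = 1800.00, centroid at (84.00, 9.00).
ΣA = 4010.00 mm², ΣAX̄ = 188770.00 mm³, ΣAȲ = 88025.00 mm³.
X̄ = 188770.00/4010.00 = 47.07 mm; Ȳ = 88025.00/4010.00 = 21.95 mm.

X̄ = 47.07 mm, Ȳ = 21.95 mm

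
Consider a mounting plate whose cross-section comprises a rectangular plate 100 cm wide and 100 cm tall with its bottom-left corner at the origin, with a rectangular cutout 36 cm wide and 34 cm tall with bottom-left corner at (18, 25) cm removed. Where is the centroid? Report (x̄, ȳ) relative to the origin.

x̄ = 51.95 cm, ȳ = 51.12 cm

Part | A | x̄ᵢ | ȳᵢ | A·x̄ᵢ | A·ȳᵢ
plate | 10000.00 | 50.00 | 50.00 | 500000.00 | 500000.00
hole | -1224.00 | 36.00 | 42.00 | -44064.00 | -51408.00
Σ | 8776.00 |  |  | 455936.00 | 448592.00
x̄ = 455936.00 / 8776.00 = 51.95 cm
ȳ = 448592.00 / 8776.00 = 51.12 cm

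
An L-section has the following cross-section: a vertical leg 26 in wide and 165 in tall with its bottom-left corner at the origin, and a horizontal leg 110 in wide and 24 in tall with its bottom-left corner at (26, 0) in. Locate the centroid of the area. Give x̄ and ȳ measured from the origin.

vertical leg: A = 26 × 165 = 4290.00, centroid at (13.00, 82.50).
horizontal leg: A = 110 × 24 = 2640.00, centroid at (81.00, 12.00).
ΣA = 6930.00 in², ΣAx̄ = 269610.00 in³, ΣAȳ = 385605.00 in³.
x̄ = 269610.00/6930.00 = 38.90 in; ȳ = 385605.00/6930.00 = 55.64 in.

x̄ = 38.90 in, ȳ = 55.64 in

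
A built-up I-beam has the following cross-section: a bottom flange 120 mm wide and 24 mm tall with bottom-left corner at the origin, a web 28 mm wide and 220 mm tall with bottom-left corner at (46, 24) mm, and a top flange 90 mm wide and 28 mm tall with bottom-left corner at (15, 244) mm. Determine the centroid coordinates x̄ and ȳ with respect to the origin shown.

Part | A | x̄ᵢ | ȳᵢ | A·x̄ᵢ | A·ȳᵢ
bottom flange | 2880.00 | 60.00 | 12.00 | 172800.00 | 34560.00
web | 6160.00 | 60.00 | 134.00 | 369600.00 | 825440.00
top flange | 2520.00 | 60.00 | 258.00 | 151200.00 | 650160.00
Σ | 11560.00 |  |  | 693600.00 | 1510160.00
x̄ = 693600.00 / 11560.00 = 60.00 mm
ȳ = 1510160.00 / 11560.00 = 130.64 mm

x̄ = 60.00 mm, ȳ = 130.64 mm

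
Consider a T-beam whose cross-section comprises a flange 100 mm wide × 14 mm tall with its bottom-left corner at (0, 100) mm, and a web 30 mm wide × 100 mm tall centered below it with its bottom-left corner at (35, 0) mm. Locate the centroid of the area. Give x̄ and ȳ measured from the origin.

web: A = 30 × 100 = 3000.00, centroid at (50.00, 50.00).
flange: A = 100 × 14 = 1400.00, centroid at (50.00, 107.00).
ΣA = 4400.00 mm²
ΣAx̄ = (3000.00)(50.00) + (1400.00)(50.00) = 220000.00 mm³
ΣAȳ = (3000.00)(50.00) + (1400.00)(107.00) = 299800.00 mm³
x̄ = 220000.00 / 4400.00 = 50.00 mm
ȳ = 299800.00 / 4400.00 = 68.14 mm

x̄ = 50.00 mm, ȳ = 68.14 mm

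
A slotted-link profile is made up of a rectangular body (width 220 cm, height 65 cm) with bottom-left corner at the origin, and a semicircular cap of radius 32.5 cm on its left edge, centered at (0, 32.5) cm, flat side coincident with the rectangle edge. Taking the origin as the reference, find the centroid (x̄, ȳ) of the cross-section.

x̄ = 97.13 cm, ȳ = 32.50 cm

Part | A | x̄ᵢ | ȳᵢ | A·x̄ᵢ | A·ȳᵢ
rectangular body | 14300.00 | 110.00 | 32.50 | 1573000.00 | 464750.00
semicircular end | 1659.15 | -13.79 | 32.50 | -22885.42 | 53922.49
Σ | 15959.15 |  |  | 1550114.58 | 518672.49
x̄ = 1550114.58 / 15959.15 = 97.13 cm
ȳ = 518672.49 / 15959.15 = 32.50 cm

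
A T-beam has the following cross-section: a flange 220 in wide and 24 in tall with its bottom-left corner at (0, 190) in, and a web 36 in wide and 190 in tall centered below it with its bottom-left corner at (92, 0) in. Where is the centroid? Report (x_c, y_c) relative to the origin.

Part | A | x̄ᵢ | ȳᵢ | A·x̄ᵢ | A·ȳᵢ
web | 6840.00 | 110.00 | 95.00 | 752400.00 | 649800.00
flange | 5280.00 | 110.00 | 202.00 | 580800.00 | 1066560.00
Σ | 12120.00 |  |  | 1333200.00 | 1716360.00
x_c = 1333200.00 / 12120.00 = 110.00 in
y_c = 1716360.00 / 12120.00 = 141.61 in

x_c = 110.00 in, y_c = 141.61 in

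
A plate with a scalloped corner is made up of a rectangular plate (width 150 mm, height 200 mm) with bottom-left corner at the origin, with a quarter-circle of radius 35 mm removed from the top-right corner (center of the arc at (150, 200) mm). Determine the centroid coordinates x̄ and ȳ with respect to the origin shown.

x̄ = 73.01 mm, ȳ = 97.18 mm

Part | A | x̄ᵢ | ȳᵢ | A·x̄ᵢ | A·ȳᵢ
plate | 30000.00 | 75.00 | 100.00 | 2250000.00 | 3000000.00
removed quarter-circle | -962.11 | 135.15 | 185.15 | -130025.25 | -178130.88
Σ | 29037.89 |  |  | 2119974.75 | 2821869.12
x̄ = 2119974.75 / 29037.89 = 73.01 mm
ȳ = 2821869.12 / 29037.89 = 97.18 mm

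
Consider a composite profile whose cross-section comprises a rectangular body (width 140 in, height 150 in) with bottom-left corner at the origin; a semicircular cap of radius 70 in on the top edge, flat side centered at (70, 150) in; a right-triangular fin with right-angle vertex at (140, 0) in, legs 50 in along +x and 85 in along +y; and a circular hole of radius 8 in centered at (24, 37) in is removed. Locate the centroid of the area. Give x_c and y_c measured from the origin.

Part | A | x̄ᵢ | ȳᵢ | A·x̄ᵢ | A·ȳᵢ
rectangular body | 21000.00 | 70.00 | 75.00 | 1470000.00 | 1575000.00
semicircular top | 7696.90 | 70.00 | 179.71 | 538783.14 | 1383201.97
triangular fin | 2125.00 | 156.67 | 28.33 | 332916.67 | 60208.33
hole | -201.06 | 24.00 | 37.00 | -4825.49 | -7439.29
Σ | 30620.84 |  |  | 2336874.32 | 3010971.01
x_c = 2336874.32 / 30620.84 = 76.32 in
y_c = 3010971.01 / 30620.84 = 98.33 in

x_c = 76.32 in, y_c = 98.33 in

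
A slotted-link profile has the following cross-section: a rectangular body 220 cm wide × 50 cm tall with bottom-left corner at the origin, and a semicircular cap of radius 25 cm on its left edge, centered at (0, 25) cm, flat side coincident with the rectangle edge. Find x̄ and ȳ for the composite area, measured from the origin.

rectangular body: A = 220 × 50 = 11000.00, centroid at (110.00, 25.00).
semicircular end: A = ½π·25² = 981.75, centroid at (-10.61, 25.00).
ΣA = 11981.75 cm²
ΣAx̄ = (11000.00)(110.00) + (981.75)(-10.61) = 1199583.33 cm³
ΣAȳ = (11000.00)(25.00) + (981.75)(25.00) = 299543.69 cm³
x̄ = 1199583.33 / 11981.75 = 100.12 cm
ȳ = 299543.69 / 11981.75 = 25.00 cm

x̄ = 100.12 cm, ȳ = 25.00 cm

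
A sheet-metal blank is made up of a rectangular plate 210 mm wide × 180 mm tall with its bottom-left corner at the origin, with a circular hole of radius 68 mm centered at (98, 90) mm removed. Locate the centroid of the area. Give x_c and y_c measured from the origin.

x_c = 109.37 mm, y_c = 90.00 mm

plate: A = 210 × 180 = 37800.00, centroid at (105.00, 90.00).
hole: A = −π·68² = -14526.72, centroid at (98.00, 90.00).
ΣA = 23273.28 mm², ΣAx_c = 2545381.01 mm³, ΣAy_c = 2094594.80 mm³.
x_c = 2545381.01/23273.28 = 109.37 mm; y_c = 2094594.80/23273.28 = 90.00 mm.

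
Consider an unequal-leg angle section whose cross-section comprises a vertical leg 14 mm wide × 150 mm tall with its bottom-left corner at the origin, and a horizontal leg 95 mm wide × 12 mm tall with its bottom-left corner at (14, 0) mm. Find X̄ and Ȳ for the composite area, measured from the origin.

X̄ = 26.18 mm, Ȳ = 50.72 mm

vertical leg: A = 14 × 150 = 2100.00, centroid at (7.00, 75.00).
horizontal leg: A = 95 × 12 = 1140.00, centroid at (61.50, 6.00).
ΣA = 3240.00 mm², ΣAX̄ = 84810.00 mm³, ΣAȲ = 164340.00 mm³.
X̄ = 84810.00/3240.00 = 26.18 mm; Ȳ = 164340.00/3240.00 = 50.72 mm.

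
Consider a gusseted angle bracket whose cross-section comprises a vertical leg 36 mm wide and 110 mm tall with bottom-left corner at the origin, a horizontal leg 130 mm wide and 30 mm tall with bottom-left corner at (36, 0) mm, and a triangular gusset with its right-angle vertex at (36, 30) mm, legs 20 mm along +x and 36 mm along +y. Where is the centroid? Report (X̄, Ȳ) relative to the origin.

X̄ = 58.46 mm, Ȳ = 35.45 mm

vertical leg: A = 36 × 110 = 3960.00, centroid at (18.00, 55.00).
horizontal leg: A = 130 × 30 = 3900.00, centroid at (101.00, 15.00).
gusset: A = ½·20·36 = 360.00, centroid at (42.67, 42.00).
ΣA = 8220.00 mm², ΣAX̄ = 480540.00 mm³, ΣAȲ = 291420.00 mm³.
X̄ = 480540.00/8220.00 = 58.46 mm; Ȳ = 291420.00/8220.00 = 35.45 mm.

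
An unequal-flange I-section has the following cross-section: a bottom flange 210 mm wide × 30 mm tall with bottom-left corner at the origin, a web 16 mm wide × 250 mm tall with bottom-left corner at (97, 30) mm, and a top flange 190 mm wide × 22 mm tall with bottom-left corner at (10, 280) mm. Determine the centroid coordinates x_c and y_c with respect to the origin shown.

x_c = 105.00 mm, y_c = 133.35 mm

Part | A | x̄ᵢ | ȳᵢ | A·x̄ᵢ | A·ȳᵢ
bottom flange | 6300.00 | 105.00 | 15.00 | 661500.00 | 94500.00
web | 4000.00 | 105.00 | 155.00 | 420000.00 | 620000.00
top flange | 4180.00 | 105.00 | 291.00 | 438900.00 | 1216380.00
Σ | 14480.00 |  |  | 1520400.00 | 1930880.00
x_c = 1520400.00 / 14480.00 = 105.00 mm
y_c = 1930880.00 / 14480.00 = 133.35 mm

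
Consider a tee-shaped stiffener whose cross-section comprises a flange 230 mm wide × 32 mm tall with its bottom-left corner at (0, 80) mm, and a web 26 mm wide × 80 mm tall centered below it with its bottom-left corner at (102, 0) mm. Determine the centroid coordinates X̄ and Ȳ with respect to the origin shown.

X̄ = 115.00 mm, Ȳ = 83.66 mm

web: A = 26 × 80 = 2080.00, centroid at (115.00, 40.00).
flange: A = 230 × 32 = 7360.00, centroid at (115.00, 96.00).
ΣA = 9440.00 mm²
ΣAX̄ = (2080.00)(115.00) + (7360.00)(115.00) = 1085600.00 mm³
ΣAȲ = (2080.00)(40.00) + (7360.00)(96.00) = 789760.00 mm³
X̄ = 1085600.00 / 9440.00 = 115.00 mm
Ȳ = 789760.00 / 9440.00 = 83.66 mm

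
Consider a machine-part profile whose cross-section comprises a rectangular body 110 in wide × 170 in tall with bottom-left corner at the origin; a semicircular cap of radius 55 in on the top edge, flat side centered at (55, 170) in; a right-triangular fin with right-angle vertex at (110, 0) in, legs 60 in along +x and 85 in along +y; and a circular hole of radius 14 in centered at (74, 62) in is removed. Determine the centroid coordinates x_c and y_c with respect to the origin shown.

Part | A | x̄ᵢ | ȳᵢ | A·x̄ᵢ | A·ȳᵢ
rectangular body | 18700.00 | 55.00 | 85.00 | 1028500.00 | 1589500.00
semicircular top | 4751.66 | 55.00 | 193.34 | 261341.24 | 918698.68
triangular fin | 2550.00 | 130.00 | 28.33 | 331500.00 | 72250.00
hole | -615.75 | 74.00 | 62.00 | -45565.66 | -38176.63
Σ | 25385.91 |  |  | 1575775.58 | 2542272.04
x_c = 1575775.58 / 25385.91 = 62.07 in
y_c = 2542272.04 / 25385.91 = 100.15 in

x_c = 62.07 in, y_c = 100.15 in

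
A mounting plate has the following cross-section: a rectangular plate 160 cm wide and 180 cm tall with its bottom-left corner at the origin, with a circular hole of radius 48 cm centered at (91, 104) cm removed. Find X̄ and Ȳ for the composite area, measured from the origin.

X̄ = 76.31 cm, Ȳ = 85.30 cm

plate: A = 160 × 180 = 28800.00, centroid at (80.00, 90.00).
hole: A = −π·48² = -7238.23, centroid at (91.00, 104.00).
ΣA = 21561.77 cm², ΣAX̄ = 1645321.12 cm³, ΣAȲ = 1839224.13 cm³.
X̄ = 1645321.12/21561.77 = 76.31 cm; Ȳ = 1839224.13/21561.77 = 85.30 cm.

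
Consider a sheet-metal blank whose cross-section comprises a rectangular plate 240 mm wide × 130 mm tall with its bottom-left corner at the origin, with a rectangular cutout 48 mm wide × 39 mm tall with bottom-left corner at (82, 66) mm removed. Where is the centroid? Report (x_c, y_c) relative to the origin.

x_c = 120.89 mm, y_c = 63.69 mm

Part | A | x̄ᵢ | ȳᵢ | A·x̄ᵢ | A·ȳᵢ
plate | 31200.00 | 120.00 | 65.00 | 3744000.00 | 2028000.00
hole | -1872.00 | 106.00 | 85.50 | -198432.00 | -160056.00
Σ | 29328.00 |  |  | 3545568.00 | 1867944.00
x_c = 3545568.00 / 29328.00 = 120.89 mm
y_c = 1867944.00 / 29328.00 = 63.69 mm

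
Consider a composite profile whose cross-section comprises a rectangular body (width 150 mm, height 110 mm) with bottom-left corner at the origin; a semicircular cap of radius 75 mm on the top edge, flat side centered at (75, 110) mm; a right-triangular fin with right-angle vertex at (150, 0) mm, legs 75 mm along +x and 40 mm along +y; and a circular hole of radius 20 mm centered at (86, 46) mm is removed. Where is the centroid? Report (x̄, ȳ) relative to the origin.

x̄ = 80.32 mm, ȳ = 82.99 mm

rectangular body: A = 150 × 110 = 16500.00, centroid at (75.00, 55.00).
semicircular top: A = ½π·75² = 8835.73, centroid at (75.00, 141.83).
triangular fin: A = ½·75·40 = 1500.00, centroid at (175.00, 13.33).
hole: A = −π·20² = -1256.64, centroid at (86.00, 46.00).
ΣA = 25579.09 mm²
ΣAx̄ = (16500.00)(75.00) + (8835.73)(75.00) + (1500.00)(175.00) + (-1256.64)(86.00) = 2054608.91 mm³
ΣAȳ = (16500.00)(55.00) + (8835.73)(141.83) + (1500.00)(13.33) + (-1256.64)(46.00) = 2122874.92 mm³
x̄ = 2054608.91 / 25579.09 = 80.32 mm
ȳ = 2122874.92 / 25579.09 = 82.99 mm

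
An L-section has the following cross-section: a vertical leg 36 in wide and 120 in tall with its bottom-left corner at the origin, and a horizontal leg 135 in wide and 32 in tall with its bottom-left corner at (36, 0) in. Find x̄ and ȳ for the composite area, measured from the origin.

Part | A | x̄ᵢ | ȳᵢ | A·x̄ᵢ | A·ȳᵢ
vertical leg | 4320.00 | 18.00 | 60.00 | 77760.00 | 259200.00
horizontal leg | 4320.00 | 103.50 | 16.00 | 447120.00 | 69120.00
Σ | 8640.00 |  |  | 524880.00 | 328320.00
x̄ = 524880.00 / 8640.00 = 60.75 in
ȳ = 328320.00 / 8640.00 = 38.00 in

x̄ = 60.75 in, ȳ = 38.00 in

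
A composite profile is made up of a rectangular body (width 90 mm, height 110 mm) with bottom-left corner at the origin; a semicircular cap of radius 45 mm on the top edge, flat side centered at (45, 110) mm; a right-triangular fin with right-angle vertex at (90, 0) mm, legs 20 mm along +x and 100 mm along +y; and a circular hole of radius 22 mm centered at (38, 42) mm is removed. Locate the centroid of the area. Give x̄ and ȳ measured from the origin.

x̄ = 49.96 mm, ȳ = 73.61 mm

rectangular body: A = 90 × 110 = 9900.00, centroid at (45.00, 55.00).
semicircular top: A = ½π·45² = 3180.86, centroid at (45.00, 129.10).
triangular fin: A = ½·20·100 = 1000.00, centroid at (96.67, 33.33).
hole: A = −π·22² = -1520.53, centroid at (38.00, 42.00).
ΣA = 12560.33 mm², ΣAx̄ = 627525.31 mm³, ΣAȳ = 924615.92 mm³.
x̄ = 627525.31/12560.33 = 49.96 mm; ȳ = 924615.92/12560.33 = 73.61 mm.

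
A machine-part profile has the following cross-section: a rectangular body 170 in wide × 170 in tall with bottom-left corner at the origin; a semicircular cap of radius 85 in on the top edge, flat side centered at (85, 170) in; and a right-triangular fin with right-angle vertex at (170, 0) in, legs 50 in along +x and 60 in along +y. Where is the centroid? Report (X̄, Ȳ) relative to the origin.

Part | A | x̄ᵢ | ȳᵢ | A·x̄ᵢ | A·ȳᵢ
rectangular body | 28900.00 | 85.00 | 85.00 | 2456500.00 | 2456500.00
semicircular top | 11349.00 | 85.00 | 206.08 | 964665.29 | 2338747.26
triangular fin | 1500.00 | 186.67 | 20.00 | 280000.00 | 30000.00
Σ | 41749.00 |  |  | 3701165.29 | 4825247.26
X̄ = 3701165.29 / 41749.00 = 88.65 in
Ȳ = 4825247.26 / 41749.00 = 115.58 in

X̄ = 88.65 in, Ȳ = 115.58 in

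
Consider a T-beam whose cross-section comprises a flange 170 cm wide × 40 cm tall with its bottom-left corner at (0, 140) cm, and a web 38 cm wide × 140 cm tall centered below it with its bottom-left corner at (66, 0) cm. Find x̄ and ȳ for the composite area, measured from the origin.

x̄ = 85.00 cm, ȳ = 120.50 cm

web: A = 38 × 140 = 5320.00, centroid at (85.00, 70.00).
flange: A = 170 × 40 = 6800.00, centroid at (85.00, 160.00).
ΣA = 12120.00 cm²
ΣAx̄ = (5320.00)(85.00) + (6800.00)(85.00) = 1030200.00 cm³
ΣAȳ = (5320.00)(70.00) + (6800.00)(160.00) = 1460400.00 cm³
x̄ = 1030200.00 / 12120.00 = 85.00 cm
ȳ = 1460400.00 / 12120.00 = 120.50 cm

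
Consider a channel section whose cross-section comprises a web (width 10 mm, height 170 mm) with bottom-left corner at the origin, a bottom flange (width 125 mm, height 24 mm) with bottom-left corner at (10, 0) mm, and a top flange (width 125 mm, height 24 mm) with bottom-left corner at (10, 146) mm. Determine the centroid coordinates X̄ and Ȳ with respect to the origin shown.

web: A = 10 × 170 = 1700.00, centroid at (5.00, 85.00).
bottom flange: A = 125 × 24 = 3000.00, centroid at (72.50, 12.00).
top flange: A = 125 × 24 = 3000.00, centroid at (72.50, 158.00).
ΣA = 7700.00 mm²
ΣAX̄ = (1700.00)(5.00) + (3000.00)(72.50) + (3000.00)(72.50) = 443500.00 mm³
ΣAȲ = (1700.00)(85.00) + (3000.00)(12.00) + (3000.00)(158.00) = 654500.00 mm³
X̄ = 443500.00 / 7700.00 = 57.60 mm
Ȳ = 654500.00 / 7700.00 = 85.00 mm

X̄ = 57.60 mm, Ȳ = 85.00 mm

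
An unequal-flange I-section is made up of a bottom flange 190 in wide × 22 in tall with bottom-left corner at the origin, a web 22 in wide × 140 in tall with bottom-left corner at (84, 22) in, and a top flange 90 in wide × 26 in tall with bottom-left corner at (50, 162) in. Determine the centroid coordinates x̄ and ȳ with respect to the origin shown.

x̄ = 95.00 in, ȳ = 76.96 in

bottom flange: A = 190 × 22 = 4180.00, centroid at (95.00, 11.00).
web: A = 22 × 140 = 3080.00, centroid at (95.00, 92.00).
top flange: A = 90 × 26 = 2340.00, centroid at (95.00, 175.00).
ΣA = 9600.00 in²
ΣAx̄ = (4180.00)(95.00) + (3080.00)(95.00) + (2340.00)(95.00) = 912000.00 in³
ΣAȳ = (4180.00)(11.00) + (3080.00)(92.00) + (2340.00)(175.00) = 738840.00 in³
x̄ = 912000.00 / 9600.00 = 95.00 in
ȳ = 738840.00 / 9600.00 = 76.96 in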